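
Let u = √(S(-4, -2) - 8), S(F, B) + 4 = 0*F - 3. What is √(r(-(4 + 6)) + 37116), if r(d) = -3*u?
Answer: √(37116 - 3*I*√15) ≈ 192.66 - 0.03*I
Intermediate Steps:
S(F, B) = -7 (S(F, B) = -4 + (0*F - 3) = -4 + (0 - 3) = -4 - 3 = -7)
u = I*√15 (u = √(-7 - 8) = √(-15) = I*√15 ≈ 3.873*I)
r(d) = -3*I*√15
√(r(-(4 + 6)) + 37116) = √(-3*I*√15 + 37116) = √(37116 - 3*I*√15)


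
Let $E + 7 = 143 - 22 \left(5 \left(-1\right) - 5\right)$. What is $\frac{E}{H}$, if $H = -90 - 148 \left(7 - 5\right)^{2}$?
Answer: $- \frac{178}{341} \approx -0.52199$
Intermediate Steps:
$H = -682$ ($H = -90 - 148 \cdot 2^{2} = -90 - 592 = -682$)
$E = 356$ ($E = -7 - \left(-143 + 22 \left(5 \left(-1\right) - 5\right)\right) = -7 - \left(-143 + 22 \left(-5 - 5\right)\right) = -7 + \left(143 - -220\right) = -7 + \left(143 + 220\right) = -7 + 363 = 356$)
$\frac{E}{H} = \frac{356}{-682} = 356 \left(- \frac{1}{682}\right) = - \frac{178}{341}$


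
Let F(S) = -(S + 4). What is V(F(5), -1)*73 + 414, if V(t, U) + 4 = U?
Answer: 49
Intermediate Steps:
F(S) = -4 - S (F(S) = -(4 + S) = -4 - S)
V(t, U) = -4 + U
V(F(5), -1)*73 + 414 = (-4 - 1)*73 + 414 = -5*73 + 414 = -365 + 414 = 49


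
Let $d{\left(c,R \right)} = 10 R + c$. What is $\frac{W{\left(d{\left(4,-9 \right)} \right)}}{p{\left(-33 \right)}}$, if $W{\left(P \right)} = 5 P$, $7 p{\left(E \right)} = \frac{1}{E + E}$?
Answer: $198660$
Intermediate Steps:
$p{\left(E \right)} = \frac{1}{14 E}$ ($p{\left(E \right)} = \frac{1}{7 \left(E + E\right)} = \frac{1}{7 \cdot 2 E} = \frac{\frac{1}{2} \frac{1}{E}}{7} = \frac{1}{14 E}$)
$d{\left(c,R \right)} = c + 10 R$
$\frac{W{\left(d{\left(4,-9 \right)} \right)}}{p{\left(-33 \right)}} = \frac{5 \left(4 + 10 \left(-9\right)\right)}{\frac{1}{14} \frac{1}{-33}} = \frac{5 \left(4 - 90\right)}{\frac{1}{14} \left(- \frac{1}{33}\right)} = \frac{5 \left(-86\right)}{- \frac{1}{462}} = \left(-430\right) \left(-462\right) = 198660$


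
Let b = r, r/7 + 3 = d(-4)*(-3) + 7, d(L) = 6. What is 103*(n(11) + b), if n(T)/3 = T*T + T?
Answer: 30694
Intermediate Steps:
n(T) = 3*T + 3*T**2 (n(T) = 3*(T*T + T) = 3*(T**2 + T) = 3*(T + T**2) = 3*T + 3*T**2)
r = -98 (r = -21 + 7*(6*(-3) + 7) = -21 + 7*(-18 + 7) = -21 + 7*(-11) = -21 - 77 = -98)
b = -98
103*(n(11) + b) = 103*(3*11*(1 + 11) - 98) = 103*(3*11*12 - 98) = 103*(396 - 98) = 103*298 = 30694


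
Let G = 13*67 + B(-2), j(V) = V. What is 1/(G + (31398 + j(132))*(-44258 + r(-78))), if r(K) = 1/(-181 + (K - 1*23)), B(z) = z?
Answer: -47/65586337192 ≈ -7.1661e-10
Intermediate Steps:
r(K) = 1/(-204 + K) (r(K) = 1/(-181 + (K - 23)) = 1/(-181 + (-23 + K)) = 1/(-204 + K))
G = 869 (G = 13*67 - 2 = 871 - 2 = 869)
1/(G + (31398 + j(132))*(-44258 + r(-78))) = 1/(869 + (31398 + 132)*(-44258 + 1/(-204 - 78))) = 1/(869 + 31530*(-44258 + 1/(-282))) = 1/(869 + 31530*(-44258 - 1/282)) = 1/(869 + 31530*(-12480757/282)) = 1/(869 - 65586378035/47) = 1/(-65586337192/47) = -47/65586337192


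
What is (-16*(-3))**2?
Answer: 2304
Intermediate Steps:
(-16*(-3))**2 = 48**2 = 2304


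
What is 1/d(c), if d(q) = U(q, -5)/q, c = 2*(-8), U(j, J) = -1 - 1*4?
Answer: 16/5 ≈ 3.2000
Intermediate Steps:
U(j, J) = -5 (U(j, J) = -1 - 4 = -5)
c = -16
d(q) = -5/q
1/d(c) = 1/(-5/(-16)) = 1/(-5*(-1/16)) = 1/(5/16) = 16/5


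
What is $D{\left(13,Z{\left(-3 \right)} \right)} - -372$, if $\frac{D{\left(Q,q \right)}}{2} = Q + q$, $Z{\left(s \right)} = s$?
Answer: $392$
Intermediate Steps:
$D{\left(Q,q \right)} = 2 Q + 2 q$ ($D{\left(Q,q \right)} = 2 \left(Q + q\right) = 2 Q + 2 q$)
$D{\left(13,Z{\left(-3 \right)} \right)} - -372 = \left(2 \cdot 13 + 2 \left(-3\right)\right) - -372 = \left(26 - 6\right) + 372 = 20 + 372 = 392$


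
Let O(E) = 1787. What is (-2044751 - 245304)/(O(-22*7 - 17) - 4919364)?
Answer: 2290055/4917577 ≈ 0.46569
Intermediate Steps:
(-2044751 - 245304)/(O(-22*7 - 17) - 4919364) = (-2044751 - 245304)/(1787 - 4919364) = -2290055/(-4917577) = -2290055*(-1/4917577) = 2290055/4917577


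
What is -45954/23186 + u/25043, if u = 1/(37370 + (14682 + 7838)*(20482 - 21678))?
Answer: -15476624821023643/7808700507028450 ≈ -1.9820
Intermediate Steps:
u = -1/26896550 (u = 1/(37370 + 22520*(-1196)) = 1/(37370 - 26933920) = 1/(-26896550) = -1/26896550 ≈ -3.7179e-8)
-45954/23186 + u/25043 = -45954/23186 - 1/26896550/25043 = -45954*1/23186 - 1/26896550*1/25043 = -22977/11593 - 1/673570301650 = -15476624821023643/7808700507028450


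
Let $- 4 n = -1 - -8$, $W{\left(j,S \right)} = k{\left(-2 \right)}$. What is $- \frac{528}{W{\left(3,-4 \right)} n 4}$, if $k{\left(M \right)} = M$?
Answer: $- \frac{264}{7} \approx -37.714$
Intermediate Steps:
$W{\left(j,S \right)} = -2$
$n = - \frac{7}{4}$ ($n = - \frac{-1 - -8}{4} = - \frac{-1 + 8}{4} = \left(- \frac{1}{4}\right) 7 = - \frac{7}{4} \approx -1.75$)
$- \frac{528}{W{\left(3,-4 \right)} n 4} = - \frac{528}{\left(-2\right) \left(- \frac{7}{4}\right) 4} = - \frac{528}{\frac{7}{2} \cdot 4} = - \frac{528}{14} = \left(-528\right) \frac{1}{14} = - \frac{264}{7}$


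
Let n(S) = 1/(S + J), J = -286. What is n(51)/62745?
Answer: -1/14745075 ≈ -6.7819e-8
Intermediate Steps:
n(S) = 1/(-286 + S) (n(S) = 1/(S - 286) = 1/(-286 + S))
n(51)/62745 = 1/((-286 + 51)*62745) = (1/62745)/(-235) = -1/235*1/62745 = -1/14745075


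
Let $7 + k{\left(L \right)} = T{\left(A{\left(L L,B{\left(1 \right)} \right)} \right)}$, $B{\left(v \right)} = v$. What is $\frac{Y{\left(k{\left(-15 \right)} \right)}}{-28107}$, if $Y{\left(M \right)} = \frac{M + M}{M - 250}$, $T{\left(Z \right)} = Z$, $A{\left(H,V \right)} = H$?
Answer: $\frac{109}{224856} \approx 0.00048475$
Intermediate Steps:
$k{\left(L \right)} = -7 + L^{2}$ ($k{\left(L \right)} = -7 + L L = -7 + L^{2}$)
$Y{\left(M \right)} = \frac{2 M}{-250 + M}$
$\frac{Y{\left(k{\left(-15 \right)} \right)}}{-28107} = \frac{2 \left(-7 + \left(-15\right)^{2}\right) \frac{1}{-250 - \left(7 - \left(-15\right)^{2}\right)}}{-28107} = \frac{2 \left(-7 + 225\right)}{-250 + \left(-7 + 225\right)} \left(- \frac{1}{28107}\right) = 2 \cdot 218 \frac{1}{-250 + 218} \left(- \frac{1}{28107}\right) = 2 \cdot 218 \frac{1}{-32} \left(- \frac{1}{28107}\right) = 2 \cdot 218 \left(- \frac{1}{32}\right) \left(- \frac{1}{28107}\right) = \left(- \frac{109}{8}\right) \left(- \frac{1}{28107}\right) = \frac{109}{224856}$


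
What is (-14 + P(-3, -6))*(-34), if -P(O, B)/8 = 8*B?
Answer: -12580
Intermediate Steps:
P(O, B) = -64*B
(-14 + P(-3, -6))*(-34) = (-14 - 64*(-6))*(-34) = (-14 + 384)*(-34) = 370*(-34) = -12580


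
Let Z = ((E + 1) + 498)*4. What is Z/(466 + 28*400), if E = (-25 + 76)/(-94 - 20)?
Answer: 18945/110827 ≈ 0.17094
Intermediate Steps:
E = -17/38 (E = 51/(-114) = 51*(-1/114) = -17/38 ≈ -0.44737)
Z = 37890/19 (Z = ((-17/38 + 1) + 498)*4 = (21/38 + 498)*4 = (18945/38)*4 = 37890/19 ≈ 1994.2)
Z/(466 + 28*400) = 37890/(19*(466 + 28*400)) = 37890/(19*(466 + 11200)) = (37890/19)/11666 = (37890/19)*(1/11666) = 18945/110827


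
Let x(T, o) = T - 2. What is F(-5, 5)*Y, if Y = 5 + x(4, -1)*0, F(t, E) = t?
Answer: -25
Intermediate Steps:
x(T, o) = -2 + T
Y = 5 (Y = 5 + (-2 + 4)*0 = 5 + 2*0 = 5 + 0 = 5)
F(-5, 5)*Y = -5*5 = -25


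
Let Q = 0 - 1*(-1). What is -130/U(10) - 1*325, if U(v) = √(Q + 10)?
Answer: -325 - 130*√11/11 ≈ -364.20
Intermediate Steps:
Q = 1 (Q = 0 + 1 = 1)
U(v) = √11 (U(v) = √(1 + 10) = √11)
-130/U(10) - 1*325 = -130*√11/11 - 1*325 = -130*√11/11 - 325 = -325 - 130*√11/11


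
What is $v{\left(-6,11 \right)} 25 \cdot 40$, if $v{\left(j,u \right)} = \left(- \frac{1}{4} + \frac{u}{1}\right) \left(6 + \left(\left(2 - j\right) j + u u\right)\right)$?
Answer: $849250$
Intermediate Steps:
$v{\left(j,u \right)} = \left(- \frac{1}{4} + u\right) \left(6 + u^{2} + j \left(2 - j\right)\right)$ ($v{\left(j,u \right)} = \left(\left(-1\right) \frac{1}{4} + u 1\right) \left(6 + \left(j \left(2 - j\right) + u^{2}\right)\right) = \left(- \frac{1}{4} + u\right) \left(6 + \left(u^{2} + j \left(2 - j\right)\right)\right) = \left(- \frac{1}{4} + u\right) \left(6 + u^{2} + j \left(2 - j\right)\right)$)
$v{\left(-6,11 \right)} 25 \cdot 40 = \left(- \frac{3}{2} + 11^{3} + 6 \cdot 11 - -3 - \frac{11^{2}}{4} + \frac{\left(-6\right)^{2}}{4} - 11 \left(-6\right)^{2} + 2 \left(-6\right) 11\right) 25 \cdot 40 = \left(- \frac{3}{2} + 1331 + 66 + 3 - \frac{121}{4} + \frac{1}{4} \cdot 36 - 11 \cdot 36 - 132\right) 25 \cdot 40 = \left(- \frac{3}{2} + 1331 + 66 + 3 - \frac{121}{4} + 9 - 396 - 132\right) 25 \cdot 40 = \frac{3397}{4} \cdot 25 \cdot 40 = \frac{84925}{4} \cdot 40 = 849250$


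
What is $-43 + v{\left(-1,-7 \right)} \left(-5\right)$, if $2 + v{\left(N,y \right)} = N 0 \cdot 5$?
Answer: $-33$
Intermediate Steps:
$v{\left(N,y \right)} = -2$ ($v{\left(N,y \right)} = -2 + N 0 \cdot 5 = -2 + 0 \cdot 5 = -2 + 0 = -2$)
$-43 + v{\left(-1,-7 \right)} \left(-5\right) = -43 - -10 = -43 + 10 = -33$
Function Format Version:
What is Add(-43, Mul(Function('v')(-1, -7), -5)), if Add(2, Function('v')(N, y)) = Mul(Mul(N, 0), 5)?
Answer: -33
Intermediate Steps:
Function('v')(N, y) = -2 (Function('v')(N, y) = Add(-2, Mul(Mul(N, 0), 5)) = Add(-2, Mul(0, 5)) = Add(-2, 0) = -2)
Add(-43, Mul(Function('v')(-1, -7), -5)) = Add(-43, Mul(-2, -5)) = Add(-43, 10) = -33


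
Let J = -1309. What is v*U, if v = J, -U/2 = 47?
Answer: 123046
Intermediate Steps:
U = -94 (U = -2*47 = -94)
v = -1309
v*U = -1309*(-94) = 123046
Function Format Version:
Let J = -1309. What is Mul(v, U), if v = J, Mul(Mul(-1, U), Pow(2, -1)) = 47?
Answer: 123046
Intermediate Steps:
U = -94 (U = Mul(-2, 47) = -94)
v = -1309
Mul(v, U) = Mul(-1309, -94) = 123046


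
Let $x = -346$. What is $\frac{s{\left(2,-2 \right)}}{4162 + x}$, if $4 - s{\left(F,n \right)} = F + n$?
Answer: $\frac{1}{954} \approx 0.0010482$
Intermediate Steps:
$s{\left(F,n \right)} = 4 - F - n$ ($s{\left(F,n \right)} = 4 - \left(F + n\right) = 4 - F - n$)
$\frac{s{\left(2,-2 \right)}}{4162 + x} = \frac{4 - 2 - -2}{4162 - 346} = \frac{4 - 2 + 2}{3816} = \frac{1}{3816} \cdot 4 = \frac{1}{954}$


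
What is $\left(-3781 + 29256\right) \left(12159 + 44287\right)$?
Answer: $1437961850$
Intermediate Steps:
$\left(-3781 + 29256\right) \left(12159 + 44287\right) = 25475 \cdot 56446 = 1437961850$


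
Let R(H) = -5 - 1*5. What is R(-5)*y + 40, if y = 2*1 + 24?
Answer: -220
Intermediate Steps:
y = 26 (y = 2 + 24 = 26)
R(H) = -10 (R(H) = -5 - 5 = -10)
R(-5)*y + 40 = -10*26 + 40 = -260 + 40 = -220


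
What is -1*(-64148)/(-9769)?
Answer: -64148/9769 ≈ -6.5665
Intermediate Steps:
-1*(-64148)/(-9769) = 64148*(-1/9769) = -64148/9769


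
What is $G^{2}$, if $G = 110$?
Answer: $12100$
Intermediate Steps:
$G^{2} = 110^{2} = 12100$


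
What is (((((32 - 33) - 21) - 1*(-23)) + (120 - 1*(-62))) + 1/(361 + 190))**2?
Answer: 10167495556/303601 ≈ 33490.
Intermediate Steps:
(((((32 - 33) - 21) - 1*(-23)) + (120 - 1*(-62))) + 1/(361 + 190))**2 = ((((-1 - 21) + 23) + (120 + 62)) + 1/551)**2 = (((-22 + 23) + 182) + 1/551)**2 = ((1 + 182) + 1/551)**2 = (183 + 1/551)**2 = (100834/551)**2 = 10167495556/303601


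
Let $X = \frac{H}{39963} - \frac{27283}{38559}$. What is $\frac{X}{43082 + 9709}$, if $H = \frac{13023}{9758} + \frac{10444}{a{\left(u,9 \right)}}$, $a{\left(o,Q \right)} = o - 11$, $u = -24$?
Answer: $- \frac{1990930294587}{146997784070173190} \approx -1.3544 \cdot 10^{-5}$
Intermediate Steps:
$a{\left(o,Q \right)} = -11 + o$
$H = - \frac{14493821}{48790}$ ($H = \frac{13023}{9758} + \frac{10444}{-11 - 24} = 13023 \cdot \frac{1}{9758} + \frac{10444}{-35} = \frac{13023}{9758} + 10444 \left(- \frac{1}{35}\right) = \frac{13023}{9758} - \frac{1492}{5} = - \frac{14493821}{48790} \approx -297.07$)
$X = - \frac{5972790883761}{8353570726270}$ ($X = - \frac{14493821}{48790 \cdot 39963} - \frac{27283}{38559} = \left(- \frac{14493821}{48790}\right) \frac{1}{39963} - \frac{27283}{38559} = - \frac{14493821}{1949794770} - \frac{27283}{38559} = - \frac{5972790883761}{8353570726270} \approx -0.715$)
$\frac{X}{43082 + 9709} = - \frac{5972790883761}{8353570726270 \left(43082 + 9709\right)} = - \frac{5972790883761}{8353570726270 \cdot 52791} = \left(- \frac{5972790883761}{8353570726270}\right) \frac{1}{52791} = - \frac{1990930294587}{146997784070173190}$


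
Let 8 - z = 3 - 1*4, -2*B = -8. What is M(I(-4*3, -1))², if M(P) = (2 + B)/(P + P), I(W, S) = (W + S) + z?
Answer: 9/16 ≈ 0.56250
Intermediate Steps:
B = 4 (B = -½*(-8) = 4)
z = 9 (z = 8 - (3 - 1*4) = 8 - (3 - 4) = 8 - 1*(-1) = 8 + 1 = 9)
I(W, S) = 9 + S + W (I(W, S) = (W + S) + 9 = (S + W) + 9 = 9 + S + W)
M(P) = 3/P (M(P) = (2 + 4)/(P + P) = 6/((2*P)) = 6*(1/(2*P)) = 3/P)
M(I(-4*3, -1))² = (3/(9 - 1 - 4*3))² = (3/(9 - 1 - 12))² = (3/(-4))² = (3*(-¼))² = (-¾)² = 9/16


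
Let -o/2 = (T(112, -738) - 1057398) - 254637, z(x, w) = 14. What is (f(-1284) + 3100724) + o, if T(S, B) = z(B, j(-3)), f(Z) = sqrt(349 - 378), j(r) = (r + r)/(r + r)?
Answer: 5724766 + I*sqrt(29) ≈ 5.7248e+6 + 5.3852*I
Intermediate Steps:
j(r) = 1 (j(r) = (2*r)/((2*r)) = (2*r)*(1/(2*r)) = 1)
f(Z) = I*sqrt(29) (f(Z) = sqrt(-29) = I*sqrt(29))
T(S, B) = 14
o = 2624042 (o = -2*((14 - 1057398) - 254637) = -2*(-1057384 - 254637) = -2*(-1312021) = 2624042)
(f(-1284) + 3100724) + o = (I*sqrt(29) + 3100724) + 2624042 = (3100724 + I*sqrt(29)) + 2624042 = 5724766 + I*sqrt(29)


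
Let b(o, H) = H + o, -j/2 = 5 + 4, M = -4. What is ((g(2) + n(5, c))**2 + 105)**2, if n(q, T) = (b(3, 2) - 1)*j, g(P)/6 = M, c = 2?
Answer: 86881041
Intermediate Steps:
j = -18 (j = -2*(5 + 4) = -2*9 = -18)
g(P) = -24 (g(P) = 6*(-4) = -24)
n(q, T) = -72 (n(q, T) = ((2 + 3) - 1)*(-18) = (5 - 1)*(-18) = 4*(-18) = -72)
((g(2) + n(5, c))**2 + 105)**2 = ((-24 - 72)**2 + 105)**2 = ((-96)**2 + 105)**2 = (9216 + 105)**2 = 9321**2 = 86881041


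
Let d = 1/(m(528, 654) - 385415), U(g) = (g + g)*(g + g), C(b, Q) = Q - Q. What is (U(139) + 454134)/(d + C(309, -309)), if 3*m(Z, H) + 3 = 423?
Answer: -204742069950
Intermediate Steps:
m(Z, H) = 140 (m(Z, H) = -1 + (⅓)*423 = -1 + 141 = 140)
C(b, Q) = 0
U(g) = 4*g² (U(g) = (2*g)*(2*g) = 4*g²)
d = -1/385275 (d = 1/(140 - 385415) = 1/(-385275) = -1/385275 ≈ -2.5955e-6)
(U(139) + 454134)/(d + C(309, -309)) = (4*139² + 454134)/(-1/385275 + 0) = (4*19321 + 454134)/(-1/385275) = (77284 + 454134)*(-385275) = 531418*(-385275) = -204742069950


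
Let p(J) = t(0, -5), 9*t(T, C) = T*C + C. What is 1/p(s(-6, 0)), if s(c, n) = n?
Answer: -9/5 ≈ -1.8000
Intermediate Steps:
t(T, C) = C/9 + C*T/9 (t(T, C) = (T*C + C)/9 = (C*T + C)/9 = (C + C*T)/9 = C/9 + C*T/9)
p(J) = -5/9 (p(J) = (1/9)*(-5)*(1 + 0) = (1/9)*(-5)*1 = -5/9)
1/p(s(-6, 0)) = 1/(-5/9) = -9/5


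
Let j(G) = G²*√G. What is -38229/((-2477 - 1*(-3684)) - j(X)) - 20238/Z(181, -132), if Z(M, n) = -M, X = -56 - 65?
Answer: 524942731010157/4694937542450 - 6156818679*I/25938881450 ≈ 111.81 - 0.23736*I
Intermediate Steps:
X = -121
j(G) = G^(5/2)
-38229/((-2477 - 1*(-3684)) - j(X)) - 20238/Z(181, -132) = -38229/((-2477 - 1*(-3684)) - (-121)^(5/2)) - 20238/((-1*181)) = -38229/((-2477 + 3684) - 161051*I) - 20238/(-181) = -38229*(1207 + 161051*I)/25938881450 - 20238*(-1/181) = -38229*(1207 + 161051*I)/25938881450 + 20238/181 = 20238/181 - 38229*(1207 + 161051*I)/25938881450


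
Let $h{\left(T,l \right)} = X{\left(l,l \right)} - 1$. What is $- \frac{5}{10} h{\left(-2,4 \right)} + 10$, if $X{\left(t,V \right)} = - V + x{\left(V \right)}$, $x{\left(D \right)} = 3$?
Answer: $11$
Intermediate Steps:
$X{\left(t,V \right)} = 3 - V$ ($X{\left(t,V \right)} = - V + 3 = 3 - V$)
$h{\left(T,l \right)} = 2 - l$ ($h{\left(T,l \right)} = \left(3 - l\right) - 1 = 2 - l$)
$- \frac{5}{10} h{\left(-2,4 \right)} + 10 = - \frac{5}{10} \left(2 - 4\right) + 10 = \left(-5\right) \frac{1}{10} \left(2 - 4\right) + 10 = \left(- \frac{1}{2}\right) \left(-2\right) + 10 = 1 + 10 = 11$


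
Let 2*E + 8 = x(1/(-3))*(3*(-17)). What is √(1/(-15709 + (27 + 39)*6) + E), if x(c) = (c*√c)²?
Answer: I*√25794227858/91878 ≈ 1.748*I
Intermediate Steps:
x(c) = c³ (x(c) = (c^(3/2))² = c³)
E = -55/18 (E = -4 + ((1/(-3))³*(3*(-17)))/2 = -4 + ((-⅓)³*(-51))/2 = -4 + (-1/27*(-51))/2 = -4 + (½)*(17/9) = -4 + 17/18 = -55/18 ≈ -3.0556)
√(1/(-15709 + (27 + 39)*6) + E) = √(1/(-15709 + (27 + 39)*6) - 55/18) = √(1/(-15709 + 66*6) - 55/18) = √(1/(-15709 + 396) - 55/18) = √(1/(-15313) - 55/18) = √(-1/15313 - 55/18) = √(-842233/275634) = I*√25794227858/91878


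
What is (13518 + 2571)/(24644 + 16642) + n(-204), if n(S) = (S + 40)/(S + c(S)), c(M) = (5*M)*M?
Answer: 278145505/715197378 ≈ 0.38891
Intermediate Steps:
c(M) = 5*M**2
n(S) = (40 + S)/(S + 5*S**2) (n(S) = (S + 40)/(S + 5*S**2) = (40 + S)/(S + 5*S**2))
(13518 + 2571)/(24644 + 16642) + n(-204) = (13518 + 2571)/(24644 + 16642) + (40 - 204)/((-204)*(1 + 5*(-204))) = 16089/41286 - 1/204*(-164)/(1 - 1020) = 16089*(1/41286) - 1/204*(-164)/(-1019) = 5363/13762 - 1/204*(-1/1019)*(-164) = 5363/13762 - 41/51969 = 278145505/715197378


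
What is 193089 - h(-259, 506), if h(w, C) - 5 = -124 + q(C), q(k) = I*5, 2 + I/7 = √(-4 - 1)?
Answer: 193278 - 35*I*√5 ≈ 1.9328e+5 - 78.262*I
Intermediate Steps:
I = -14 + 7*I*√5 (I = -14 + 7*√(-4 - 1) = -14 + 7*√(-5) = -14 + 7*(I*√5) = -14 + 7*I*√5 ≈ -14.0 + 15.652*I)
q(k) = -70 + 35*I*√5 (q(k) = (-14 + 7*I*√5)*5 = -70 + 35*I*√5)
h(w, C) = -189 + 35*I*√5 (h(w, C) = 5 + (-124 + (-70 + 35*I*√5)) = 5 + (-194 + 35*I*√5) = -189 + 35*I*√5)
193089 - h(-259, 506) = 193089 - (-189 + 35*I*√5) = 193089 + (189 - 35*I*√5) = 193278 - 35*I*√5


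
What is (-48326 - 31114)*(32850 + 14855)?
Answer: -3789685200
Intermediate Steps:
(-48326 - 31114)*(32850 + 14855) = -79440*47705 = -3789685200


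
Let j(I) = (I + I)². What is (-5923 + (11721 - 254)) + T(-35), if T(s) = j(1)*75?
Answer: 5844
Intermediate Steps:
j(I) = 4*I² (j(I) = (2*I)² = 4*I²)
T(s) = 300 (T(s) = (4*1²)*75 = (4*1)*75 = 4*75 = 300)
(-5923 + (11721 - 254)) + T(-35) = (-5923 + (11721 - 254)) + 300 = (-5923 + 11467) + 300 = 5544 + 300 = 5844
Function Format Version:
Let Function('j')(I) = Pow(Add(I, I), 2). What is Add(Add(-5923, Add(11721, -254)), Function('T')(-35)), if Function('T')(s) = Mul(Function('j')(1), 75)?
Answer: 5844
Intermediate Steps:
Function('j')(I) = Mul(4, Pow(I, 2)) (Function('j')(I) = Pow(Mul(2, I), 2) = Mul(4, Pow(I, 2)))
Function('T')(s) = 300 (Function('T')(s) = Mul(Mul(4, Pow(1, 2)), 75) = Mul(Mul(4, 1), 75) = Mul(4, 75) = 300)
Add(Add(-5923, Add(11721, -254)), Function('T')(-35)) = Add(Add(-5923, Add(11721, -254)), 300) = Add(Add(-5923, 11467), 300) = Add(5544, 300) = 5844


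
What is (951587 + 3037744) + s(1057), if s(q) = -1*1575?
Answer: 3987756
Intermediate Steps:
s(q) = -1575
(951587 + 3037744) + s(1057) = (951587 + 3037744) - 1575 = 3989331 - 1575 = 3987756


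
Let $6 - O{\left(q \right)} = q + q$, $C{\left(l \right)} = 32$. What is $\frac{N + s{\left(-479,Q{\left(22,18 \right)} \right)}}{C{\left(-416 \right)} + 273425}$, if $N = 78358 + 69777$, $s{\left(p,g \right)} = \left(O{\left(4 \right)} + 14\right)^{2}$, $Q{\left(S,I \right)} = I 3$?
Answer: $\frac{148279}{273457} \approx 0.54224$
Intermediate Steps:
$Q{\left(S,I \right)} = 3 I$
$O{\left(q \right)} = 6 - 2 q$ ($O{\left(q \right)} = 6 - \left(q + q\right) = 6 - 2 q$)
$s{\left(p,g \right)} = 144$ ($s{\left(p,g \right)} = \left(\left(6 - 8\right) + 14\right)^{2} = \left(-2 + 14\right)^{2} = 12^{2} = 144$)
$N = 148135$
$\frac{N + s{\left(-479,Q{\left(22,18 \right)} \right)}}{C{\left(-416 \right)} + 273425} = \frac{148135 + 144}{32 + 273425} = \frac{148279}{273457}$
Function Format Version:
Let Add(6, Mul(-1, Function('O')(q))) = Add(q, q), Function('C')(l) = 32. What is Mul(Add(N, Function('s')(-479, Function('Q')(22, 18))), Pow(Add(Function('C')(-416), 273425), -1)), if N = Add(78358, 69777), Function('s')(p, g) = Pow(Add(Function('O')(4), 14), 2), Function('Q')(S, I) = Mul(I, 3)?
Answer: Rational(148279, 273457) ≈ 0.54224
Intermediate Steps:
Function('Q')(S, I) = Mul(3, I)
Function('O')(q) = Add(6, Mul(-2, q)) (Function('O')(q) = Add(6, Mul(-1, Add(q, q))) = Add(6, Mul(-1, Mul(2, q))) = Add(6, Mul(-2, q)))
Function('s')(p, g) = 144 (Function('s')(p, g) = Pow(Add(Add(6, Mul(-2, 4)), 14), 2) = Pow(Add(Add(6, -8), 14), 2) = Pow(Add(-2, 14), 2) = Pow(12, 2) = 144)
N = 148135
Mul(Add(N, Function('s')(-479, Function('Q')(22, 18))), Pow(Add(Function('C')(-416), 273425), -1)) = Mul(Add(148135, 144), Pow(Add(32, 273425), -1)) = Mul(148279, Pow(273457, -1)) = Mul(148279, Rational(1, 273457)) = Rational(148279, 273457)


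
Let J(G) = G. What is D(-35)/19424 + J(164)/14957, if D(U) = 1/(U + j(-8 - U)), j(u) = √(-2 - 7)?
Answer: 3930427929/358507563712 - 3*I/23969216 ≈ 0.010963 - 1.2516e-7*I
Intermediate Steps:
j(u) = 3*I (j(u) = √(-9) = 3*I)
D(U) = 1/(U + 3*I)
D(-35)/19424 + J(164)/14957 = 1/(-35 + 3*I*19424) + 164/14957 = ((-35 - 3*I)/1234)*(1/19424) + 164*(1/14957) = (-35 - 3*I)/23969216 + 164/14957 = 164/14957 + (-35 - 3*I)/23969216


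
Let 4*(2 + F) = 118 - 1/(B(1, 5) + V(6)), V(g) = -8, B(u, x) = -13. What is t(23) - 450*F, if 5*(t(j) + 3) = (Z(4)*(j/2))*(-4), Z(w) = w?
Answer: -869411/70 ≈ -12420.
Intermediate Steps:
t(j) = -3 - 8*j/5 (t(j) = -3 + ((4*(j/2))*(-4))/5 = -3 + ((2*j)*(-4))/5 = -3 + (-8*j)/5 = -3 - 8*j/5)
F = 2311/84 (F = -2 + (118 - 1/(-13 - 8))/4 = -2 + (118 - 1/(-21))/4 = -2 + (118 - 1*(-1/21))/4 = -2 + (118 + 1/21)/4 = -2 + (¼)*(2479/21) = -2 + 2479/84 = 2311/84 ≈ 27.512)
t(23) - 450*F = (-3 - 8/5*23) - 450*2311/84 = (-3 - 184/5) - 173325/14 = -199/5 - 173325/14 = -869411/70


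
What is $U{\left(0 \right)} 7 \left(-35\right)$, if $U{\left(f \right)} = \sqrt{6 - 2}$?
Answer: $-490$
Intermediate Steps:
$U{\left(f \right)} = 2$ ($U{\left(f \right)} = \sqrt{4} = 2$)
$U{\left(0 \right)} 7 \left(-35\right) = 2 \cdot 7 \left(-35\right) = 14 \left(-35\right) = -490$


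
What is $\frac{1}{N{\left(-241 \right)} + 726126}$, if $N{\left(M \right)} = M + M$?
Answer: $\frac{1}{725644} \approx 1.3781 \cdot 10^{-6}$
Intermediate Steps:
$N{\left(M \right)} = 2 M$
$\frac{1}{N{\left(-241 \right)} + 726126} = \frac{1}{2 \left(-241\right) + 726126} = \frac{1}{-482 + 726126} = \frac{1}{725644}$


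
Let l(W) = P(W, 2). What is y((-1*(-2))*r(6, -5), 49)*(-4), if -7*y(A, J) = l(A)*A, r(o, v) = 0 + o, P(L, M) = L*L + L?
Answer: 7488/7 ≈ 1069.7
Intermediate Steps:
P(L, M) = L + L² (P(L, M) = L² + L = L + L²)
l(W) = W*(1 + W)
r(o, v) = o
y(A, J) = -A²*(1 + A)/7 (y(A, J) = -A*(1 + A)*A/7 = -A²*(1 + A)/7)
y((-1*(-2))*r(6, -5), 49)*(-4) = ((-1*(-2)*6)²*(-1 - (-1*(-2))*6)/7)*(-4) = ((2*6)²*(-1 - 2*6)/7)*(-4) = ((⅐)*12²*(-1 - 1*12))*(-4) = ((⅐)*144*(-1 - 12))*(-4) = ((⅐)*144*(-13))*(-4) = -1872/7*(-4) = 7488/7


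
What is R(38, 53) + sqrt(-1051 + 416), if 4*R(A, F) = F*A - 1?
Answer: 2013/4 + I*sqrt(635) ≈ 503.25 + 25.199*I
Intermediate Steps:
R(A, F) = -1/4 + A*F/4 (R(A, F) = (F*A - 1)/4 = (A*F - 1)/4 = (-1 + A*F)/4 = -1/4 + A*F/4)
R(38, 53) + sqrt(-1051 + 416) = (-1/4 + (1/4)*38*53) + sqrt(-1051 + 416) = (-1/4 + 1007/2) + sqrt(-635) = 2013/4 + I*sqrt(635)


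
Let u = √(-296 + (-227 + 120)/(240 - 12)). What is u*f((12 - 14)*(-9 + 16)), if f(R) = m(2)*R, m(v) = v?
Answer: -14*I*√3852915/57 ≈ -482.11*I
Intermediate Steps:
f(R) = 2*R
u = I*√3852915/114 (u = √(-296 - 107/228) = √(-67595/228) = I*√3852915/114 ≈ 17.218*I)
u*f((12 - 14)*(-9 + 16)) = (I*√3852915/114)*(2*((12 - 14)*(-9 + 16))) = (I*√3852915/114)*(2*(-2*7)) = (I*√3852915/114)*(2*(-14)) = (I*√3852915/114)*(-28) = -14*I*√3852915/57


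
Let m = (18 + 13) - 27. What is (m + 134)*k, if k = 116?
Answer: 16008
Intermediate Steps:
m = 4 (m = 31 - 27 = 4)
(m + 134)*k = (4 + 134)*116 = 138*116 = 16008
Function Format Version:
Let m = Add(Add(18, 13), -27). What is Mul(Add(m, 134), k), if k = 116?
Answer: 16008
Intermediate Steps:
m = 4 (m = Add(31, -27) = 4)
Mul(Add(m, 134), k) = Mul(Add(4, 134), 116) = Mul(138, 116) = 16008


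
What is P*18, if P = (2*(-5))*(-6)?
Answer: 1080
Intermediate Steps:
P = 60 (P = -10*(-6) = 60)
P*18 = 60*18 = 1080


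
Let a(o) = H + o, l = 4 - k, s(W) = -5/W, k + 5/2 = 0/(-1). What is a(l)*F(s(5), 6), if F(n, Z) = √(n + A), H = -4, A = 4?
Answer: 5*√3/2 ≈ 4.3301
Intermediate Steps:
k = -5/2 (k = -5/2 + 0/(-1) = -5/2 + 0*(-1) = -5/2 + 0 = -5/2 ≈ -2.5000)
F(n, Z) = √(4 + n) (F(n, Z) = √(n + 4) = √(4 + n))
l = 13/2 (l = 4 - 1*(-5/2) = 4 + 5/2 = 13/2 ≈ 6.5000)
a(o) = -4 + o
a(l)*F(s(5), 6) = (-4 + 13/2)*√(4 - 5/5) = 5*√(4 - 5*⅕)/2 = 5*√(4 - 1)/2 = 5*√3/2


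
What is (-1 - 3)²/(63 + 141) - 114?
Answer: -5810/51 ≈ -113.92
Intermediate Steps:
(-1 - 3)²/(63 + 141) - 114 = (-4)²/204 - 114 = 16*(1/204) - 114 = 4/51 - 114 = -5810/51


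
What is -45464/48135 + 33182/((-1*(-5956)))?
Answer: 663215993/143346030 ≈ 4.6267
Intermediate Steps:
-45464/48135 + 33182/((-1*(-5956))) = -45464*1/48135 + 33182/5956 = -45464/48135 + 33182*(1/5956) = -45464/48135 + 16591/2978 = 663215993/143346030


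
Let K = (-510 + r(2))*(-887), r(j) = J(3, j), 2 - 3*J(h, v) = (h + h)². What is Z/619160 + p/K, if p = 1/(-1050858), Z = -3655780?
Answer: -1930969321190005/327037995970104 ≈ -5.9044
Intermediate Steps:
J(h, v) = ⅔ - 4*h²/3 (J(h, v) = ⅔ - (h + h)²/3 = ⅔ - 4*h²/3)
r(j) = -34/3 (r(j) = ⅔ - 4/3*3² = ⅔ - 4/3*9 = ⅔ - 12 = -34/3)
K = 1387268/3 (K = (-510 - 34/3)*(-887) = -1564/3*(-887) = 1387268/3 ≈ 4.6242e+5)
p = -1/1050858 ≈ -9.5160e-7
Z/619160 + p/K = -3655780/619160 - 1/(1050858*1387268/3) = -3655780*1/619160 - 1/1050858*3/1387268 = -182789/30958 - 1/485940558648 = -1930969321190005/327037995970104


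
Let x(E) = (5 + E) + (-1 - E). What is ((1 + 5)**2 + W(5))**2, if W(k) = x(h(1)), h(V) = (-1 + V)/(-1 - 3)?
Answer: 1600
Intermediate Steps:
h(V) = 1/4 - V/4 (h(V) = (-1 + V)/(-4) = (-1 + V)*(-1/4) = 1/4 - V/4)
x(E) = 4
W(k) = 4
((1 + 5)**2 + W(5))**2 = ((1 + 5)**2 + 4)**2 = (6**2 + 4)**2 = (36 + 4)**2 = 40**2 = 1600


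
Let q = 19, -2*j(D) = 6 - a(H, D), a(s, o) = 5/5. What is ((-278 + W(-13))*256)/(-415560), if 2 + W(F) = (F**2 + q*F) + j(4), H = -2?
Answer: 11536/51945 ≈ 0.22208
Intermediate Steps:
a(s, o) = 1 (a(s, o) = 5*(1/5) = 1)
j(D) = -5/2 (j(D) = -(6 - 1*1)/2 = -(6 - 1)/2 = -1/2*5 = -5/2)
W(F) = -9/2 + F**2 + 19*F (W(F) = -2 + ((F**2 + 19*F) - 5/2) = -2 + (-5/2 + F**2 + 19*F) = -9/2 + F**2 + 19*F)
((-278 + W(-13))*256)/(-415560) = ((-278 + (-9/2 + (-13)**2 + 19*(-13)))*256)/(-415560) = ((-278 + (-9/2 + 169 - 247))*256)*(-1/415560) = ((-278 - 165/2)*256)*(-1/415560) = -721/2*256*(-1/415560) = -92288*(-1/415560) = 11536/51945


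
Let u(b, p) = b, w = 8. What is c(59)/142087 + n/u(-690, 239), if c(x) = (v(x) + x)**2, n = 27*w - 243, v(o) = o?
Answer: 4481303/32680010 ≈ 0.13713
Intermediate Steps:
n = -27 (n = 27*8 - 243 = 216 - 243 = -27)
c(x) = 4*x**2 (c(x) = (x + x)**2 = (2*x)**2 = 4*x**2)
c(59)/142087 + n/u(-690, 239) = (4*59**2)/142087 - 27/(-690) = (4*3481)*(1/142087) - 27*(-1/690) = 13924*(1/142087) + 9/230 = 13924/142087 + 9/230 = 4481303/32680010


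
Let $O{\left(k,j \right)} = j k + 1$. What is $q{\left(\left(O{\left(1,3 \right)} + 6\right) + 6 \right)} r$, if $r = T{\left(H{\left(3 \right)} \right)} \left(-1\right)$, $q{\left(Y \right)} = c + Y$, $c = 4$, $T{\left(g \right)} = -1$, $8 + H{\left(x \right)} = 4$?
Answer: $20$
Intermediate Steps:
$O{\left(k,j \right)} = 1 + j k$
$H{\left(x \right)} = -4$ ($H{\left(x \right)} = -8 + 4 = -4$)
$q{\left(Y \right)} = 4 + Y$
$r = 1$ ($r = \left(-1\right) \left(-1\right) = 1$)
$q{\left(\left(O{\left(1,3 \right)} + 6\right) + 6 \right)} r = \left(4 + \left(\left(\left(1 + 3 \cdot 1\right) + 6\right) + 6\right)\right) 1 = \left(4 + \left(\left(\left(1 + 3\right) + 6\right) + 6\right)\right) 1 = \left(4 + \left(\left(4 + 6\right) + 6\right)\right) 1 = \left(4 + \left(10 + 6\right)\right) 1 = \left(4 + 16\right) 1 = 20 \cdot 1 = 20$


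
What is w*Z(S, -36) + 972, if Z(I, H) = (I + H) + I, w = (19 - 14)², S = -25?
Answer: -1178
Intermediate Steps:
w = 25 (w = 5² = 25)
Z(I, H) = H + 2*I (Z(I, H) = (H + I) + I = H + 2*I)
w*Z(S, -36) + 972 = 25*(-36 + 2*(-25)) + 972 = 25*(-36 - 50) + 972 = 25*(-86) + 972 = -2150 + 972 = -1178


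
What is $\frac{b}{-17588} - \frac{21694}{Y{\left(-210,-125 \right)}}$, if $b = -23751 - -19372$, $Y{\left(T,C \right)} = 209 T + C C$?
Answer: $\frac{505326507}{497124820} \approx 1.0165$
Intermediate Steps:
$Y{\left(T,C \right)} = C^{2} + 209 T$ ($Y{\left(T,C \right)} = 209 T + C^{2} = C^{2} + 209 T$)
$b = -4379$ ($b = -23751 + 19372 = -4379$)
$\frac{b}{-17588} - \frac{21694}{Y{\left(-210,-125 \right)}} = - \frac{4379}{-17588} - \frac{21694}{\left(-125\right)^{2} + 209 \left(-210\right)} = \left(-4379\right) \left(- \frac{1}{17588}\right) - \frac{21694}{15625 - 43890} = \frac{4379}{17588} - \frac{21694}{-28265} = \frac{4379}{17588} - - \frac{21694}{28265} = \frac{4379}{17588} + \frac{21694}{28265} = \frac{505326507}{497124820}$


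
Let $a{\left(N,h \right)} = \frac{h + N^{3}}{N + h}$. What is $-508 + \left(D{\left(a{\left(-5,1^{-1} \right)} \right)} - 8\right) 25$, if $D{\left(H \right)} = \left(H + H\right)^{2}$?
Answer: $95392$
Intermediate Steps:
$a{\left(N,h \right)} = \frac{h + N^{3}}{N + h}$
$D{\left(H \right)} = 4 H^{2}$ ($D{\left(H \right)} = \left(2 H\right)^{2} = 4 H^{2}$)
$-508 + \left(D{\left(a{\left(-5,1^{-1} \right)} \right)} - 8\right) 25 = -508 + \left(4 \left(\frac{1^{-1} + \left(-5\right)^{3}}{-5 + 1^{-1}}\right)^{2} - 8\right) 25 = -508 + \left(4 \left(\frac{1 - 125}{-5 + 1}\right)^{2} - 8\right) 25 = -508 + \left(4 \left(\frac{1}{-4} \left(-124\right)\right)^{2} - 8\right) 25 = -508 + \left(4 \left(\left(- \frac{1}{4}\right) \left(-124\right)\right)^{2} - 8\right) 25 = -508 + \left(4 \cdot 31^{2} - 8\right) 25 = -508 + \left(4 \cdot 961 - 8\right) 25 = -508 + \left(3844 - 8\right) 25 = -508 + 3836 \cdot 25 = -508 + 95900 = 95392$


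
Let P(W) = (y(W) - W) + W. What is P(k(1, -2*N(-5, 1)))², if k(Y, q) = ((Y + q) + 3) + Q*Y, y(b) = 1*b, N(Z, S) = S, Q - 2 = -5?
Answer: 1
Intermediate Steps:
Q = -3 (Q = 2 - 5 = -3)
y(b) = b
k(Y, q) = 3 + q - 2*Y (k(Y, q) = ((Y + q) + 3) - 3*Y = (3 + Y + q) - 3*Y = 3 + q - 2*Y)
P(W) = W (P(W) = (W - W) + W = 0 + W = W)
P(k(1, -2*N(-5, 1)))² = (3 - 2*1 - 2*1)² = (3 - 2 - 2)² = (-1)² = 1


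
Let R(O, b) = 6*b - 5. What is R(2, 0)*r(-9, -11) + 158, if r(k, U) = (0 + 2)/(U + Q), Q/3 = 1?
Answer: 637/4 ≈ 159.25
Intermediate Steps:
R(O, b) = -5 + 6*b
Q = 3 (Q = 3*1 = 3)
r(k, U) = 2/(3 + U) (r(k, U) = (0 + 2)/(U + 3) = 2/(3 + U))
R(2, 0)*r(-9, -11) + 158 = (-5 + 6*0)*(2/(3 - 11)) + 158 = (-5 + 0)*(2/(-8)) + 158 = -10*(-1)/8 + 158 = -5*(-1/4) + 158 = 5/4 + 158 = 637/4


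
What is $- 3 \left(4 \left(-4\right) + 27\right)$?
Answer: $-33$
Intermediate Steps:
$- 3 \left(4 \left(-4\right) + 27\right) = - 3 \left(-16 + 27\right) = \left(-3\right) 11 = -33$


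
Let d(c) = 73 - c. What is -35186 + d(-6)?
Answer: -35107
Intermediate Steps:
-35186 + d(-6) = -35186 + (73 - 1*(-6)) = -35186 + (73 + 6) = -35186 + 79 = -35107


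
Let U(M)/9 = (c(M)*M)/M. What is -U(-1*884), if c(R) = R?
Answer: 7956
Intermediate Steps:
U(M) = 9*M (U(M) = 9*((M*M)/M) = 9*(M²/M) = 9*M)
-U(-1*884) = -9*(-1*884) = -9*(-884) = -1*(-7956) = 7956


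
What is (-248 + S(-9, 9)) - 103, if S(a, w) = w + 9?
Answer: -333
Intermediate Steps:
S(a, w) = 9 + w
(-248 + S(-9, 9)) - 103 = (-248 + (9 + 9)) - 103 = (-248 + 18) - 103 = -230 - 103 = -333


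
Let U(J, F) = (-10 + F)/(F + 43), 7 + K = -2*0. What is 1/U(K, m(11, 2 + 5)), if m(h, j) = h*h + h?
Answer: 175/122 ≈ 1.4344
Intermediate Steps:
m(h, j) = h + h² (m(h, j) = h² + h = h + h²)
K = -7 (K = -7 - 2*0 = -7 + 0 = -7)
U(J, F) = (-10 + F)/(43 + F)
1/U(K, m(11, 2 + 5)) = 1/((-10 + 11*(1 + 11))/(43 + 11*(1 + 11))) = 1/((-10 + 11*12)/(43 + 11*12)) = 1/((-10 + 132)/(43 + 132)) = 1/(122/175) = 175/122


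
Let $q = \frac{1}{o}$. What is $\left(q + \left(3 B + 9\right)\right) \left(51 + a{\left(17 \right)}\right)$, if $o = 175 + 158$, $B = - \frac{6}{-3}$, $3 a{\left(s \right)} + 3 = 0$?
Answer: $\frac{249800}{333} \approx 750.15$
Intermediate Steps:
$a{\left(s \right)} = -1$ ($a{\left(s \right)} = -1 + \frac{1}{3} \cdot 0 = -1 + 0 = -1$)
$B = 2$ ($B = \left(-6\right) \left(- \frac{1}{3}\right) = 2$)
$o = 333$
$q = \frac{1}{333} \approx 0.003003$
$\left(q + \left(3 B + 9\right)\right) \left(51 + a{\left(17 \right)}\right) = \left(\frac{1}{333} + \left(3 \cdot 2 + 9\right)\right) \left(51 - 1\right) = \left(\frac{1}{333} + \left(6 + 9\right)\right) 50 = \left(\frac{1}{333} + 15\right) 50 = \frac{4996}{333} \cdot 50 = \frac{249800}{333}$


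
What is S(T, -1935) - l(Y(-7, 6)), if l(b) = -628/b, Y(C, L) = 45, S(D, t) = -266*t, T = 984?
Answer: 23162578/45 ≈ 5.1472e+5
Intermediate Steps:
S(T, -1935) - l(Y(-7, 6)) = -266*(-1935) - (-628)/45 = 514710 - (-628)/45 = 514710 - 1*(-628/45) = 514710 + 628/45 = 23162578/45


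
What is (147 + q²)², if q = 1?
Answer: 21904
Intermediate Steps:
(147 + q²)² = (147 + 1²)² = (147 + 1)² = 148² = 21904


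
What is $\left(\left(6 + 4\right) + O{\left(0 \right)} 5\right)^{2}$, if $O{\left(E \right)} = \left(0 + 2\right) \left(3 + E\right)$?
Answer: $1600$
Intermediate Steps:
$O{\left(E \right)} = 6 + 2 E$ ($O{\left(E \right)} = 2 \left(3 + E\right) = 6 + 2 E$)
$\left(\left(6 + 4\right) + O{\left(0 \right)} 5\right)^{2} = \left(\left(6 + 4\right) + \left(6 + 2 \cdot 0\right) 5\right)^{2} = \left(10 + \left(6 + 0\right) 5\right)^{2} = \left(10 + 6 \cdot 5\right)^{2} = \left(10 + 30\right)^{2} = 40^{2} = 1600$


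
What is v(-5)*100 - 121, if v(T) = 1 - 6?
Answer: -621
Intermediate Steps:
v(T) = -5
v(-5)*100 - 121 = -5*100 - 121 = -500 - 121 = -621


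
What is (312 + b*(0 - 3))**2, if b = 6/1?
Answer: 86436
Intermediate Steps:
b = 6 (b = 6*1 = 6)
(312 + b*(0 - 3))**2 = (312 + 6*(0 - 3))**2 = (312 + 6*(-3))**2 = (312 - 18)**2 = 294**2 = 86436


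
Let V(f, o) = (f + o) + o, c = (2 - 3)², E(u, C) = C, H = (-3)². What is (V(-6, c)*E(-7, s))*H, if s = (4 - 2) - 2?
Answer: 0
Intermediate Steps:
H = 9
s = 0 (s = 2 - 2 = 0)
c = 1 (c = (-1)² = 1)
V(f, o) = f + 2*o
(V(-6, c)*E(-7, s))*H = ((-6 + 2*1)*0)*9 = ((-6 + 2)*0)*9 = -4*0*9 = 0*9 = 0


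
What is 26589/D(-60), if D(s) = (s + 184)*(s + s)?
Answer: -8863/4960 ≈ -1.7869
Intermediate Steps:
D(s) = 2*s*(184 + s) (D(s) = (184 + s)*(2*s) = 2*s*(184 + s))
26589/D(-60) = 26589/((2*(-60)*(184 - 60))) = 26589/((2*(-60)*124)) = 26589/(-14880) = 26589*(-1/14880) = -8863/4960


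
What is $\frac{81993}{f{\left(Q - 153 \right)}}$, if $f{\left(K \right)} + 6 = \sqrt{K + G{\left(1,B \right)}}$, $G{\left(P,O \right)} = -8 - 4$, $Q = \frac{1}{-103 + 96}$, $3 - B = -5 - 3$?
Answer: $- \frac{1721853}{704} - \frac{1393881 i \sqrt{7}}{704} \approx -2445.8 - 5238.4 i$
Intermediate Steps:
$B = 11$ ($B = 3 - \left(-5 - 3\right) = 3 - -8 = 3 + 8 = 11$)
$Q = - \frac{1}{7}$ ($Q = \frac{1}{-7} = - \frac{1}{7} \approx -0.14286$)
$G{\left(P,O \right)} = -12$
$f{\left(K \right)} = -6 + \sqrt{-12 + K}$ ($f{\left(K \right)} = -6 + \sqrt{K - 12} = -6 + \sqrt{-12 + K}$)
$\frac{81993}{f{\left(Q - 153 \right)}} = \frac{81993}{-6 + \sqrt{-12 - \frac{1072}{7}}} = \frac{81993}{-6 + \sqrt{- \frac{1156}{7}}} = \frac{81993}{-6 + \frac{34 i \sqrt{7}}{7}}$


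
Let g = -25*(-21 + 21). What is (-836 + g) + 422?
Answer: -414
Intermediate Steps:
g = 0 (g = -25*0 = 0)
(-836 + g) + 422 = (-836 + 0) + 422 = -836 + 422 = -414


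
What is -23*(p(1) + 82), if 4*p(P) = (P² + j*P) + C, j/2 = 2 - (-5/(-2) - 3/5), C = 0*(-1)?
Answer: -18929/10 ≈ -1892.9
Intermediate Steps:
C = 0
j = ⅕ (j = 2*(2 - (-5/(-2) - 3/5)) = 2*(2 - (-5*(-½) - 3*⅕)) = 2*(2 - (5/2 - ⅗)) = 2*(2 - 1*19/10) = 2*(2 - 19/10) = 2*(⅒) = ⅕ ≈ 0.20000)
p(P) = P²/4 + P/20 (p(P) = ((P² + P/5) + 0)/4 = (P² + P/5)/4 = P²/4 + P/20)
-23*(p(1) + 82) = -23*((1/20)*1*(1 + 5*1) + 82) = -23*((1/20)*1*(1 + 5) + 82) = -23*((1/20)*1*6 + 82) = -23*(3/10 + 82) = -23*823/10 = -18929/10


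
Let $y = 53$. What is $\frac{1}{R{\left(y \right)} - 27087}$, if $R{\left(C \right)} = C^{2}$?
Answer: $- \frac{1}{24278} \approx -4.119 \cdot 10^{-5}$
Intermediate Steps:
$\frac{1}{R{\left(y \right)} - 27087} = \frac{1}{53^{2} - 27087} = \frac{1}{2809 - 27087} = \frac{1}{-24278} = - \frac{1}{24278}$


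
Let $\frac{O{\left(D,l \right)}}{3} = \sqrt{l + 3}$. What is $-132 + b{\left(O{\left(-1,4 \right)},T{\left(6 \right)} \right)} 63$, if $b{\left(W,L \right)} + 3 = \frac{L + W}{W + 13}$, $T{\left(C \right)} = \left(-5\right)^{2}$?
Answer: $- \frac{8760}{53} - \frac{1134 \sqrt{7}}{53} \approx -221.89$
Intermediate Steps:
$T{\left(C \right)} = 25$
$O{\left(D,l \right)} = 3 \sqrt{3 + l}$ ($O{\left(D,l \right)} = 3 \sqrt{l + 3} = 3 \sqrt{3 + l}$)
$b{\left(W,L \right)} = -3 + \frac{L + W}{13 + W}$ ($b{\left(W,L \right)} = -3 + \frac{L + W}{W + 13} = -3 + \frac{L + W}{13 + W}$)
$-132 + b{\left(O{\left(-1,4 \right)},T{\left(6 \right)} \right)} 63 = -132 + \frac{-39 + 25 - 2 \cdot 3 \sqrt{3 + 4}}{13 + 3 \sqrt{3 + 4}} \cdot 63 = -132 + \frac{-39 + 25 - 2 \cdot 3 \sqrt{7}}{13 + 3 \sqrt{7}} \cdot 63 = -132 + \frac{-39 + 25 - 6 \sqrt{7}}{13 + 3 \sqrt{7}} \cdot 63 = -132 + \frac{-14 - 6 \sqrt{7}}{13 + 3 \sqrt{7}} \cdot 63 = -132 + \frac{63 \left(-14 - 6 \sqrt{7}\right)}{13 + 3 \sqrt{7}}$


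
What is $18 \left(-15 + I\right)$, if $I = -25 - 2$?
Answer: $-756$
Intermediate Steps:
$I = -27$
$18 \left(-15 + I\right) = 18 \left(-15 - 27\right) = 18 \left(-42\right) = -756$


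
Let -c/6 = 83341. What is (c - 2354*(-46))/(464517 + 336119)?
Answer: -195881/400318 ≈ -0.48931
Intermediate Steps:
c = -500046 (c = -6*83341 = -500046)
(c - 2354*(-46))/(464517 + 336119) = (-500046 - 2354*(-46))/(464517 + 336119) = (-500046 + 108284)/800636 = -391762*1/800636 = -195881/400318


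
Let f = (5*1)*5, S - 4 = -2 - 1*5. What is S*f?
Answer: -75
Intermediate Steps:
S = -3 (S = 4 + (-2 - 1*5) = 4 + (-2 - 5) = 4 - 7 = -3)
f = 25 (f = 5*5 = 25)
S*f = -3*25 = -75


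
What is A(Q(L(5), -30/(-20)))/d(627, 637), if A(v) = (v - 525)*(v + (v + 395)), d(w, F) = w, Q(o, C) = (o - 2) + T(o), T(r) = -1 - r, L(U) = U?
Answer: -6224/19 ≈ -327.58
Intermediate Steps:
Q(o, C) = -3 (Q(o, C) = (o - 2) + (-1 - o) = (-2 + o) + (-1 - o) = -3)
A(v) = (-525 + v)*(395 + 2*v) (A(v) = (-525 + v)*(v + (395 + v)) = (-525 + v)*(395 + 2*v))
A(Q(L(5), -30/(-20)))/d(627, 637) = (-207375 - 655*(-3) + 2*(-3)²)/627 = (-207375 + 1965 + 2*9)*(1/627) = (-207375 + 1965 + 18)*(1/627) = -205392*1/627 = -6224/19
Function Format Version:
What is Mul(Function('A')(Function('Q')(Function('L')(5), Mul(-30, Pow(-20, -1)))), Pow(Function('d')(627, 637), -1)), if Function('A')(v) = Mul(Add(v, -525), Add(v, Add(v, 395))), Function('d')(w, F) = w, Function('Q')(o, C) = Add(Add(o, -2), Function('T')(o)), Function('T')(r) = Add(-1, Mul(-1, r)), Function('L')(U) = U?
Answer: Rational(-6224, 19) ≈ -327.58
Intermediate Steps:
Function('Q')(o, C) = -3 (Function('Q')(o, C) = Add(Add(o, -2), Add(-1, Mul(-1, o))) = Add(Add(-2, o), Add(-1, Mul(-1, o))) = -3)
Function('A')(v) = Mul(Add(-525, v), Add(395, Mul(2, v))) (Function('A')(v) = Mul(Add(-525, v), Add(v, Add(395, v))) = Mul(Add(-525, v), Add(395, Mul(2, v))))
Mul(Function('A')(Function('Q')(Function('L')(5), Mul(-30, Pow(-20, -1)))), Pow(Function('d')(627, 637), -1)) = Mul(Add(-207375, Mul(-655, -3), Mul(2, Pow(-3, 2))), Pow(627, -1)) = Mul(Add(-207375, 1965, Mul(2, 9)), Rational(1, 627)) = Mul(Add(-207375, 1965, 18), Rational(1, 627)) = Mul(-205392, Rational(1, 627)) = Rational(-6224, 19)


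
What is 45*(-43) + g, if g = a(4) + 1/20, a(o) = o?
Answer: -38619/20 ≈ -1930.9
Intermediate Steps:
g = 81/20 (g = 4 + 1/20 = 81/20 ≈ 4.0500)
45*(-43) + g = 45*(-43) + 81/20 = -1935 + 81/20 = -38619/20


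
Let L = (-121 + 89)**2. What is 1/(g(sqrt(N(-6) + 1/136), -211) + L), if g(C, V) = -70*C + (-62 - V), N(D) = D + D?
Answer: 39882/48779561 + 35*I*sqrt(55454)/48779561 ≈ 0.0008176 + 0.00016896*I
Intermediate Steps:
N(D) = 2*D
L = 1024 (L = (-32)**2 = 1024)
g(C, V) = -62 - V - 70*C
1/(g(sqrt(N(-6) + 1/136), -211) + L) = 1/((-62 - 1*(-211) - 70*sqrt(2*(-6) + 1/136)) + 1024) = 1/((-62 + 211 - 70*sqrt(-12 + 1/136)) + 1024) = 1/((-62 + 211 - 35*I*sqrt(55454)/34) + 1024) = 1/((149 - 35*I*sqrt(55454)/34) + 1024) = 1/(1173 - 35*I*sqrt(55454)/34)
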